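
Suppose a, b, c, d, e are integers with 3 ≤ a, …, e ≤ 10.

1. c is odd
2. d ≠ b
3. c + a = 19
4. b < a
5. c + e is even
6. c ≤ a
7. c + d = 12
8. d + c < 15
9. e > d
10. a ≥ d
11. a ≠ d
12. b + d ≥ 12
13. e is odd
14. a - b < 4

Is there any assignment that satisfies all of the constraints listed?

Satisfiable

Take a = 10, b = 9, c = 9, d = 3, e = 9. Then constraint 3: c + a = 19; constraint 7: c + d = 12; constraint 8: d + c = 12, and every other listed constraint is also met.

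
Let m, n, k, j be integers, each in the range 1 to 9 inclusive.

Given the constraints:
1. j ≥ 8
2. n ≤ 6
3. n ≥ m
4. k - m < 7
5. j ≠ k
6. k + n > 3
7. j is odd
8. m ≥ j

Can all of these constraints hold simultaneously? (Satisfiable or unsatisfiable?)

From constraints 1 and 8: m ≥ j and j ≥ 8, so m ≥ 8. From constraints 2 and 3: m ≤ n and n ≤ 6, so m ≤ 6. But 6 < 8, so no value of m works.

Unsatisfiable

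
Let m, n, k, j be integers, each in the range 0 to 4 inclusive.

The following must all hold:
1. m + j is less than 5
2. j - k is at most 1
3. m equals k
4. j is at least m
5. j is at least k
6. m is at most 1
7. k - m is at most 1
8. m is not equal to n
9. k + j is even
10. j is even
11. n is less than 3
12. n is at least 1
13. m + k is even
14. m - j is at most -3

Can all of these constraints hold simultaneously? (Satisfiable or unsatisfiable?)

Unsatisfiable

Constraints 2, 7, and 14 give j − m ≥ 3, m − k ≥ -1, k − j ≥ -1.
Adding all 3 inequalities: the left sides telescope to 0, and the right sides sum to 3 + (-1) + (-1) = 1. So 0 ≥ 1, which is false.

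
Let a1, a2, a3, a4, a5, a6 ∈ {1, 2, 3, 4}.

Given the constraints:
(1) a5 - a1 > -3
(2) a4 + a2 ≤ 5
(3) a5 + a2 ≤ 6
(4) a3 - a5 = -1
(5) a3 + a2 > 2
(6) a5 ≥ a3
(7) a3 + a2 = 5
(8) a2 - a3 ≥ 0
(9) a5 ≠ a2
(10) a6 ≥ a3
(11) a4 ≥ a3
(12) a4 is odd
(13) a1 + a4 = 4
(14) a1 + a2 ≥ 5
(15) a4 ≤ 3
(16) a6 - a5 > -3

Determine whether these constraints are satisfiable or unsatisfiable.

Satisfiable

One satisfying assignment is a1 = 3, a2 = 4, a3 = 1, a4 = 1, a5 = 2, a6 = 1.
For the less obvious constraints — constraint 1: a5 - a1 = -1; constraint 2: a4 + a2 = 5; constraint 3: a5 + a2 = 6 — and the others hold by inspection.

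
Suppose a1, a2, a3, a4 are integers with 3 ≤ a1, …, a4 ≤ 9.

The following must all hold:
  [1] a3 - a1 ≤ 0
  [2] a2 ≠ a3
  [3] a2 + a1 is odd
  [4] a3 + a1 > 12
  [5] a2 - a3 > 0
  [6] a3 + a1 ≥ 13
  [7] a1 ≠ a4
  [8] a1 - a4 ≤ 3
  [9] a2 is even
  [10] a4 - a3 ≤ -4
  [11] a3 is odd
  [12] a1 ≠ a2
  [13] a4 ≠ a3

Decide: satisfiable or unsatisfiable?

Constraints 1, 8, and 10 give a4 − a1 ≥ -3, a1 − a3 ≥ 0, a3 − a4 ≥ 4.
Adding all 3 inequalities: the left sides telescope to 0, and the right sides sum to (-3) + 0 + 4 = 1. So 0 ≥ 1, which is false.

Unsatisfiable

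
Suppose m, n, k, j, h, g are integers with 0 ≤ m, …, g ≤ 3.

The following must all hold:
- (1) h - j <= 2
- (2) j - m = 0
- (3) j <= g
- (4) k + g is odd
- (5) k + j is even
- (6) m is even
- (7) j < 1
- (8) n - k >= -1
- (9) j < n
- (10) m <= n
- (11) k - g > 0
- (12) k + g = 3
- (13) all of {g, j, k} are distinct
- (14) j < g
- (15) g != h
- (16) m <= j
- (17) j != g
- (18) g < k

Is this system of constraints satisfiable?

One satisfying assignment is m = 0, n = 2, k = 2, j = 0, h = 0, g = 1.
For the less obvious constraints — constraint 1: h - j = 0; constraint 2: j - m = 0 — and the others hold by inspection.

Satisfiable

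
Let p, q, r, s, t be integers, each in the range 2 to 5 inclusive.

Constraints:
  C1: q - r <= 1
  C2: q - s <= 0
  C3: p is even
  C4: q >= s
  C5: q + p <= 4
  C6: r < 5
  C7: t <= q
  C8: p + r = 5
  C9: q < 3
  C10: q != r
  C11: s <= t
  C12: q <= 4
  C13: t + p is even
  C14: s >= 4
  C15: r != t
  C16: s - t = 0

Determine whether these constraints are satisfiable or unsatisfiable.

Unsatisfiable

From constraints 4 and 14: q ≥ s and s ≥ 4, so q ≥ 4. From constraint 9: q ≤ 2. But 2 < 4, so no value of q works.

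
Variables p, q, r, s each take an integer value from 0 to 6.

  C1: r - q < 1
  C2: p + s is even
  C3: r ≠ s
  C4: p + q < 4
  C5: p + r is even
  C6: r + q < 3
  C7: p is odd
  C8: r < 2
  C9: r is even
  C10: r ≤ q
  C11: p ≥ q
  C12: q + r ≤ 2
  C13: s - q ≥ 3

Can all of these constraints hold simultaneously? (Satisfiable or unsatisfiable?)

Constraint 7 makes p odd and constraint 9 makes r even, so p + r must be odd. Constraint 5 says p + r is even — contradiction.

Unsatisfiable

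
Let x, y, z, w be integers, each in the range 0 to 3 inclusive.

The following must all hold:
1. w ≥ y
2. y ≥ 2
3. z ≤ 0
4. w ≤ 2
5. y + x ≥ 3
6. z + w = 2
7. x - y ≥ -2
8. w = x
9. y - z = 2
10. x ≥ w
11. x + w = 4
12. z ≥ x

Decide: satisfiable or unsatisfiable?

From constraints 1 and 4: y ≤ w ≤ 2. From constraints 3 and 12: x ≤ z ≤ 0. Hence y + x ≤ 2. But constraint 5 requires y + x ≥ 3, and 3 > 2. Contradiction.

Unsatisfiable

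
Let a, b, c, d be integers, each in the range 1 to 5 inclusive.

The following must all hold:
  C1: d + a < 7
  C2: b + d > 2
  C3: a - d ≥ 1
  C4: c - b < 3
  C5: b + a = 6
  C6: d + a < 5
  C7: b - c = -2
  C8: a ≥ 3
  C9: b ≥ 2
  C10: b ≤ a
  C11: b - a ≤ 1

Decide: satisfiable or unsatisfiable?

Satisfiable

Try a = 3, b = 3, c = 5, d = 1.
Check constraint 1: d + a = 4; constraint 2: b + d = 4; constraint 3: a - d = 2. The remaining constraints are straightforward to verify.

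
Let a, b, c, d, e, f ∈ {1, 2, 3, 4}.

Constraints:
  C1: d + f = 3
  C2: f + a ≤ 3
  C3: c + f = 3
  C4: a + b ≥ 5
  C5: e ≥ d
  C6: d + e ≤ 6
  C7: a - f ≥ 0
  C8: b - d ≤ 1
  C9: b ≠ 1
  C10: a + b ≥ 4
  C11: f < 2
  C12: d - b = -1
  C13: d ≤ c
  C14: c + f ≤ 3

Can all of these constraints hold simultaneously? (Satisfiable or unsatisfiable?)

Satisfiable

Take a = 2, b = 3, c = 2, d = 2, e = 3, f = 1. Then constraint 1: d + f = 3; constraint 2: f + a = 3, and every other listed constraint is also met.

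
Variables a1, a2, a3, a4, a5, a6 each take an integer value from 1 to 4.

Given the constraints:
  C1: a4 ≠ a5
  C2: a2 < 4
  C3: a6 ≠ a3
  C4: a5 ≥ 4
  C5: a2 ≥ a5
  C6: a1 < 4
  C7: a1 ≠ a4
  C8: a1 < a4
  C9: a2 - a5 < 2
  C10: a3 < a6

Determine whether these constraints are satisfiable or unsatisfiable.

From constraints 4 and 5: a2 ≥ a5 and a5 ≥ 4, so a2 ≥ 4. From constraint 2: a2 ≤ 3. But 3 < 4, so no value of a2 works.

Unsatisfiable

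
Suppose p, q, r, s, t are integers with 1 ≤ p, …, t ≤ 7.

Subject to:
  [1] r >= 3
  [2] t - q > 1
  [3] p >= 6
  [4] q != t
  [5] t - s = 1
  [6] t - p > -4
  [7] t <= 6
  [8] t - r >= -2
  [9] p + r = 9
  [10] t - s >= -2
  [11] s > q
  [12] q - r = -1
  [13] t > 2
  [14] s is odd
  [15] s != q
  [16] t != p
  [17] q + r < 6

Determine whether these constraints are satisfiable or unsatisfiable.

Satisfiable

One satisfying assignment is p = 6, q = 2, r = 3, s = 3, t = 4.
For the less obvious constraints — constraint 2: t - q = 2; constraint 5: t - s = 1; constraint 6: t - p = -2 — and the others hold by inspection.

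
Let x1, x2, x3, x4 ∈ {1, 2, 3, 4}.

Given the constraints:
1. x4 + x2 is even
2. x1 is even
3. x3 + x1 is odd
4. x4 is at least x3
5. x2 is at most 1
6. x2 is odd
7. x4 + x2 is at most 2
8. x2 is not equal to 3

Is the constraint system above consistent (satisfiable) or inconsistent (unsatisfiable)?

One satisfying assignment is x1 = 4, x2 = 1, x3 = 1, x4 = 1.
For the less obvious constraints — constraint 1: x4 + x2 = 2 is even; constraint 7: x4 + x2 = 2 — and the others hold by inspection.

Satisfiable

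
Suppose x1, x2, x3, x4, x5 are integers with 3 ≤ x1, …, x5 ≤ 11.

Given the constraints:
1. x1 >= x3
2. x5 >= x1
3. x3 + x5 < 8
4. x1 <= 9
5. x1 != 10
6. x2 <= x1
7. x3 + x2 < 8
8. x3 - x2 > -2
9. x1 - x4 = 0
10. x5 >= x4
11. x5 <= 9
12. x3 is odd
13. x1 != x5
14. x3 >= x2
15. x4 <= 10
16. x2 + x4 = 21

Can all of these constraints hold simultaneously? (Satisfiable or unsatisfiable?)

From constraints 4 and 6: x2 ≤ x1 ≤ 9. From constraint 15: x4 ≤ 10. Hence x2 + x4 ≤ 19. But constraint 16 requires x2 + x4 = 21, and 21 > 19. Contradiction.

Unsatisfiable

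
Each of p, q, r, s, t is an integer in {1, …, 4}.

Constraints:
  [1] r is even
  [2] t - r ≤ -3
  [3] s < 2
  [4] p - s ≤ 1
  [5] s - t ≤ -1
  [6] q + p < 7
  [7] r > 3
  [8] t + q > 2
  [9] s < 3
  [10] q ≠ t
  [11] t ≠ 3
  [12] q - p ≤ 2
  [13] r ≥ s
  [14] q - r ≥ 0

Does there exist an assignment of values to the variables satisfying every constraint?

Constraints 2, 4, 5, 12, and 14 give t − s ≥ 1, s − p ≥ -1, p − q ≥ -2, q − r ≥ 0, r − t ≥ 3.
Adding all 5 inequalities: the left sides telescope to 0, and the right sides sum to 1 + (-1) + (-2) + 0 + 3 = 1. So 0 ≥ 1, which is false.

Unsatisfiable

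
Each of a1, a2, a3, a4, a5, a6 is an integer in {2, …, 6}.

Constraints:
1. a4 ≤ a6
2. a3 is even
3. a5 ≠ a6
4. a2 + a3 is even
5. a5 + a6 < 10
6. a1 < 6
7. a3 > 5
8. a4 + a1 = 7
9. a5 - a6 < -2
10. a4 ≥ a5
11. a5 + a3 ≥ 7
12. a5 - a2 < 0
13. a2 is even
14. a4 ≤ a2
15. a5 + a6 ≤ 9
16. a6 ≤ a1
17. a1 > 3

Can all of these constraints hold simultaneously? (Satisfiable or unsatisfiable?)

Satisfiable

Setting (a1, a2, a3, a4, a5, a6) = (5, 4, 6, 2, 2, 5) satisfies everything: constraint 5: a5 + a6 = 7; constraint 8: a4 + a1 = 7, and the others follow.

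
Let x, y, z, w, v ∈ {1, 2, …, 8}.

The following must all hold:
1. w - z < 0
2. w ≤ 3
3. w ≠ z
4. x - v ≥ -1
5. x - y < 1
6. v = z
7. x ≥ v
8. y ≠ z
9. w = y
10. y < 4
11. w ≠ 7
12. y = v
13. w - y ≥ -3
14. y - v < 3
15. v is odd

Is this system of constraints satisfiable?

From constraints 6, 9, and 12, w = y = v = z, so w = z. But constraint 3 says w ≠ z. Contradiction.

Unsatisfiable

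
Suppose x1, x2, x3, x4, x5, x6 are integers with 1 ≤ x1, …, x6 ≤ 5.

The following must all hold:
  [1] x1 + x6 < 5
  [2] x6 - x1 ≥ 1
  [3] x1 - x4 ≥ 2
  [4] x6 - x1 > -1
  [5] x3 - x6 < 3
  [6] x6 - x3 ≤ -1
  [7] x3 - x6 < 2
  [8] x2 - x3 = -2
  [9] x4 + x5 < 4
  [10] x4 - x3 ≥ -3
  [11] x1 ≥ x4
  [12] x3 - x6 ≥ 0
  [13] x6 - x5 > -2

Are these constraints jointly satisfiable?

Unsatisfiable

Constraints 2, 3, 6, and 10 give x6 − x1 ≥ 1, x1 − x4 ≥ 2, x4 − x3 ≥ -3, x3 − x6 ≥ 1.
Adding all 4 inequalities: the left sides telescope to 0, and the right sides sum to 1 + 2 + (-3) + 1 = 1. So 0 ≥ 1, which is false.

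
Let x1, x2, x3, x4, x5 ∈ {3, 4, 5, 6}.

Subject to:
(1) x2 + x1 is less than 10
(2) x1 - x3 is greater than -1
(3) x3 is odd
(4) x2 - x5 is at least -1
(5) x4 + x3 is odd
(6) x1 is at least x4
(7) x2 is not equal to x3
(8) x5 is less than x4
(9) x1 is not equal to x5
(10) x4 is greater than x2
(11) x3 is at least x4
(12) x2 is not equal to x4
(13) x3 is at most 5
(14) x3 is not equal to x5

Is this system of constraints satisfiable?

Satisfiable

Try x1 = 5, x2 = 3, x3 = 5, x4 = 4, x5 = 3.
Check constraint 1: x2 + x1 = 8; constraint 2: x1 - x3 = 0; constraint 4: x2 - x5 = 0. The remaining constraints are straightforward to verify.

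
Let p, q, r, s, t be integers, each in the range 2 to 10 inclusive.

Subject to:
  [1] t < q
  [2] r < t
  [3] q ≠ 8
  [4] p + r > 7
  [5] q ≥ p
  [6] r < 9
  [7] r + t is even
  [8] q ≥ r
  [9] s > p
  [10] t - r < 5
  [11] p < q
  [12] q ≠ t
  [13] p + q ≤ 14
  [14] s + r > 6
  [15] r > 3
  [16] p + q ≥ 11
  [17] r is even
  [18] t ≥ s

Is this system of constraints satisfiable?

Satisfiable

The assignment p = 2, q = 10, r = 6, s = 3, t = 8 works:
  constraint 4 holds since p + r = 8.
  constraint 10 holds since t - r = 2.
The rest check out directly.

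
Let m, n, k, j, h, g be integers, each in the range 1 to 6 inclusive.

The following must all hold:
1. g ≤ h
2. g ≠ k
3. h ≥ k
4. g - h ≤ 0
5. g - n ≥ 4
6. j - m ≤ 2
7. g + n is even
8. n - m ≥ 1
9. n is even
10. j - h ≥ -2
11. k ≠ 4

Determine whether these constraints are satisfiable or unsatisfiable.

Unsatisfiable

Constraints 4, 5, 6, 8, and 10 give g − n ≥ 4, n − m ≥ 1, m − j ≥ -2, j − h ≥ -2, h − g ≥ 0.
Adding all 5 inequalities: the left sides telescope to 0, and the right sides sum to 4 + 1 + (-2) + (-2) + 0 = 1. So 0 ≥ 1, which is false.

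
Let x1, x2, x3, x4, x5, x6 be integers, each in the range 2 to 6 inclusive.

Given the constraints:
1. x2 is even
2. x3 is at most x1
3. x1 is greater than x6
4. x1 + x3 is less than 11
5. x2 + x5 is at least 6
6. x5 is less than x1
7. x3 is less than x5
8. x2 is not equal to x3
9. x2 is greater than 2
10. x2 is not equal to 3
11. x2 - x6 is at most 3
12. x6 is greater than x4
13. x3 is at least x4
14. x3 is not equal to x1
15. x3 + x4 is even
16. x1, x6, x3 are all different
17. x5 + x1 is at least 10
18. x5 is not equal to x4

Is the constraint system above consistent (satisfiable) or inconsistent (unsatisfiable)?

Take x1 = 6, x2 = 4, x3 = 2, x4 = 2, x5 = 4, x6 = 3. Then constraint 4: x1 + x3 = 8; constraint 5: x2 + x5 = 8, and every other listed constraint is also met.

Satisfiable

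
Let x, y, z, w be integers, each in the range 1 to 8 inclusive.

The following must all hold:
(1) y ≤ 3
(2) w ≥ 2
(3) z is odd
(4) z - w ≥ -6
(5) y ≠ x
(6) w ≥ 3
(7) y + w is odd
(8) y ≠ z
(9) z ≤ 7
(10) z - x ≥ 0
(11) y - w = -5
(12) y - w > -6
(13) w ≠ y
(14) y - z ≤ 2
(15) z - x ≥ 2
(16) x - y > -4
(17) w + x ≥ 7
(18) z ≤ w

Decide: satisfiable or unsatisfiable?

One satisfying assignment is x = 1, y = 2, z = 3, w = 7.
For the less obvious constraints — constraint 4: z - w = -4; constraint 10: z - x = 2 — and the others hold by inspection.

Satisfiable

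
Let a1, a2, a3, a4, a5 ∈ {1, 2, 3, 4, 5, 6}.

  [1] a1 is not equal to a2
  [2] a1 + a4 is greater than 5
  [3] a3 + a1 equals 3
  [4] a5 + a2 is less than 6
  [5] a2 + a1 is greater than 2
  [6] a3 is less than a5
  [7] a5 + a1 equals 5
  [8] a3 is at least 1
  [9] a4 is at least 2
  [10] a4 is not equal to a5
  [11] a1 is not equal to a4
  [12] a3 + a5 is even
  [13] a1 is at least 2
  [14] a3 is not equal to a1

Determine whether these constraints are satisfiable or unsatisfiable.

Try a1 = 2, a2 = 1, a3 = 1, a4 = 6, a5 = 3.
Check constraint 2: a1 + a4 = 8; constraint 3: a3 + a1 = 3; constraint 4: a5 + a2 = 4. The remaining constraints are straightforward to verify.

Satisfiable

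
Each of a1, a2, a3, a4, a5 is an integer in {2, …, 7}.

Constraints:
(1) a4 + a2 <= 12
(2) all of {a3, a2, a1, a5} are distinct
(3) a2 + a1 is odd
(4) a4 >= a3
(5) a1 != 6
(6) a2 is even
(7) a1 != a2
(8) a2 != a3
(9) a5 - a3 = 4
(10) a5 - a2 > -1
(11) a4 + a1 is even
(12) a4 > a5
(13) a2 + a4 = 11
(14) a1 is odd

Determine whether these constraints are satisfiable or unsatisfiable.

The assignment a1 = 7, a2 = 4, a3 = 2, a4 = 7, a5 = 6 works:
  constraint 1 holds since a4 + a2 = 11.
  constraint 9 holds since a5 - a3 = 4.
The rest check out directly.

Satisfiable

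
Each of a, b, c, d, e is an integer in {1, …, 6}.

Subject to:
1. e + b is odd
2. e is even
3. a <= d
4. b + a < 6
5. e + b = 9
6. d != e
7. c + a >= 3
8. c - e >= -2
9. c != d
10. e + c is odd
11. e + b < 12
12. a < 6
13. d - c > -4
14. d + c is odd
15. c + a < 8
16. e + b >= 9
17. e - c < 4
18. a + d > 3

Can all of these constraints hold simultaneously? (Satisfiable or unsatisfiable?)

Satisfiable

The assignment a = 1, b = 3, c = 5, d = 4, e = 6 works:
  constraint 4 holds since b + a = 4.
  constraint 5 holds since e + b = 9.
The rest check out directly.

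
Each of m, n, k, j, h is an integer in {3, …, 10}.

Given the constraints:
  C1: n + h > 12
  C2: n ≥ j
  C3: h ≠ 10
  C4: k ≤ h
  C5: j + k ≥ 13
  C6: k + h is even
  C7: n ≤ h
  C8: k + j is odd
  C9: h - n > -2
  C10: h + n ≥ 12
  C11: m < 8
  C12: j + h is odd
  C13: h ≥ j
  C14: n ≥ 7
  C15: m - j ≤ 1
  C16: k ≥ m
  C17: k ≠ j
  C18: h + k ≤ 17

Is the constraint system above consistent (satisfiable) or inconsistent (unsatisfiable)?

Take m = 7, n = 7, k = 8, j = 7, h = 8. Then constraint 1: n + h = 15; constraint 5: j + k = 15; constraint 9: h - n = 1, and every other listed constraint is also met.

Satisfiable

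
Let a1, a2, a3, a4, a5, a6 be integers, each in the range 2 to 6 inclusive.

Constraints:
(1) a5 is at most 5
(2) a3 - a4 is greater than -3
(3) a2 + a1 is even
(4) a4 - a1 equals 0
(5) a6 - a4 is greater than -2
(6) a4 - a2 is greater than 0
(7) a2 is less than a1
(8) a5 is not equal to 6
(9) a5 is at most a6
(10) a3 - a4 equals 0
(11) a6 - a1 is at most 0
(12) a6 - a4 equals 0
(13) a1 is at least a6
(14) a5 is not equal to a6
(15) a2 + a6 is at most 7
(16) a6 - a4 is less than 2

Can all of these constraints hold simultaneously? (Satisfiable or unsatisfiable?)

One satisfying assignment is a1 = 4, a2 = 2, a3 = 4, a4 = 4, a5 = 2, a6 = 4.
For the less obvious constraints — constraint 2: a3 - a4 = 0; constraint 4: a4 - a1 = 0; constraint 5: a6 - a4 = 0 — and the others hold by inspection.

Satisfiable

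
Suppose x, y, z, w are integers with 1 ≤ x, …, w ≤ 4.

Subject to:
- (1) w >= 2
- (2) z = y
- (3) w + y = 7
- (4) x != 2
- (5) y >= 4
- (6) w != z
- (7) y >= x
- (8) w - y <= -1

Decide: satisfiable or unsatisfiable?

The assignment x = 3, y = 4, z = 4, w = 3 works:
  constraint 2 holds since z = 4, y = 4.
  constraint 3 holds since w + y = 7.
  constraint 8 holds since w - y = -1.
The rest check out directly.

Satisfiable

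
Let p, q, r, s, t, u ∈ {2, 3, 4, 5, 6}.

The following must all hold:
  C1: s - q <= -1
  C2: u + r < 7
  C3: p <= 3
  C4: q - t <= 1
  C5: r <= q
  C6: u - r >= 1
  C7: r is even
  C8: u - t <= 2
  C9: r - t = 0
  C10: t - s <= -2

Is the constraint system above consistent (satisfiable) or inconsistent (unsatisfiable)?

Constraints 1, 4, and 10 give t − q ≥ -1, q − s ≥ 1, s − t ≥ 2.
Adding all 3 inequalities: the left sides telescope to 0, and the right sides sum to (-1) + 1 + 2 = 2. So 0 ≥ 2, which is false.

Unsatisfiable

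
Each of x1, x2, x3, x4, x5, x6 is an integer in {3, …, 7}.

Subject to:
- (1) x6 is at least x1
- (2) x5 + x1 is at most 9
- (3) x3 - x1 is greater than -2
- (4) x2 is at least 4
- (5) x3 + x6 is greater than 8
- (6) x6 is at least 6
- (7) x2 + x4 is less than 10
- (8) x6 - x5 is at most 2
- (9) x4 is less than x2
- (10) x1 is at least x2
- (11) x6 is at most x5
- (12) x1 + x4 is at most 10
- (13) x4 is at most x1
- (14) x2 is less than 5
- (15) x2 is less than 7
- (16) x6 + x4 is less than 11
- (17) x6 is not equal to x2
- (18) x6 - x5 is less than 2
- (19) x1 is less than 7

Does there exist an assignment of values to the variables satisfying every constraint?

From constraints 6 and 11: x5 ≥ x6 ≥ 6. From constraints 4 and 10: x1 ≥ x2 ≥ 4. Hence x5 + x1 ≥ 10. But constraint 2 requires x5 + x1 ≤ 9, and 9 < 10. Contradiction.

Unsatisfiable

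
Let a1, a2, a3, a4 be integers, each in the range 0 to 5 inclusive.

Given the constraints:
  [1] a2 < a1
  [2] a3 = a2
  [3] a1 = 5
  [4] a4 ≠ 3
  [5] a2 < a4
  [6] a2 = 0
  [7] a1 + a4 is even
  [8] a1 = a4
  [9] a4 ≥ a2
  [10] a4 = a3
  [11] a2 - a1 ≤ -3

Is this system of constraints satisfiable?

Unsatisfiable

Constraint 3 fixes a1 = 5 and constraint 6 fixes a2 = 0. Constraints 2, 8, and 10 give a1 = a4 = a3 = a2, so a1 = a2. But 5 ≠ 0 — contradiction.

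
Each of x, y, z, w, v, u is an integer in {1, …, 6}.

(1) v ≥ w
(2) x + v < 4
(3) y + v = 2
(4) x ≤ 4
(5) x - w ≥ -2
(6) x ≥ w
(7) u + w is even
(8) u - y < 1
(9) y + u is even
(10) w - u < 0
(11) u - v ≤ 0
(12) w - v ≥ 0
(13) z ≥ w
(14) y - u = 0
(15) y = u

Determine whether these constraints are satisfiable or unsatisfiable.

Constraints 10, 11, and 12 give u ≤ v, v ≤ w, w < u. Chaining: u ≤ v ≤ w < u, which forces u < u — impossible.

Unsatisfiable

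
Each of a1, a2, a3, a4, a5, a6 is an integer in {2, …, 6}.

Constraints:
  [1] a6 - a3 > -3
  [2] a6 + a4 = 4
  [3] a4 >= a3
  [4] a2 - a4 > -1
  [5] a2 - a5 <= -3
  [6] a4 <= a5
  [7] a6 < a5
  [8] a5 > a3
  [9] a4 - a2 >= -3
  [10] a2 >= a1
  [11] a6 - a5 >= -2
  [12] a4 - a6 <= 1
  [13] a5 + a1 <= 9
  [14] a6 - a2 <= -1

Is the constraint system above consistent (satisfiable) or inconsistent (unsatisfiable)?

Constraints 5, 11, and 14 give a5 − a2 ≥ 3, a2 − a6 ≥ 1, a6 − a5 ≥ -2.
Adding all 3 inequalities: the left sides telescope to 0, and the right sides sum to 3 + 1 + (-2) = 2. So 0 ≥ 2, which is false.

Unsatisfiable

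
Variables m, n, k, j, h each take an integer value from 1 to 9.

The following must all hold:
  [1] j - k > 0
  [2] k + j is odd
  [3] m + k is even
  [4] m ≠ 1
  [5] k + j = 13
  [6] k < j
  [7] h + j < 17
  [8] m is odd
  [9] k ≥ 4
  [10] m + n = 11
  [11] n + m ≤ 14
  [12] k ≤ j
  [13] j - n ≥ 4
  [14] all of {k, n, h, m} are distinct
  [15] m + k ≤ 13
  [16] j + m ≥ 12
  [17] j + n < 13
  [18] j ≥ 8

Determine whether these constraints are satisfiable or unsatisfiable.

Satisfiable

Try m = 7, n = 4, k = 5, j = 8, h = 8.
Check constraint 1: j - k = 3; constraint 5: k + j = 13. The remaining constraints are straightforward to verify.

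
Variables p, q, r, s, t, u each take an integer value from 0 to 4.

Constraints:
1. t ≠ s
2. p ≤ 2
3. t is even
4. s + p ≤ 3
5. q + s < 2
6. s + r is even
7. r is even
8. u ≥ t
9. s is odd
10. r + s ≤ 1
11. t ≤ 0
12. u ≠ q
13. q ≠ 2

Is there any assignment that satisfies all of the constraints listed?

Constraint 9 makes s odd and constraint 7 makes r even, so s + r must be odd. Constraint 6 says s + r is even — contradiction.

Unsatisfiable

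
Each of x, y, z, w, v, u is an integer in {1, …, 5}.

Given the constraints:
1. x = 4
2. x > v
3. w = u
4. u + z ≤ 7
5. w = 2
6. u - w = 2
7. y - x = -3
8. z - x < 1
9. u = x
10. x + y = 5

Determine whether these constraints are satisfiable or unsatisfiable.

Constraint 5 fixes w = 2 and constraint 1 fixes x = 4. Constraints 3 and 9 give w = u = x, so w = x. But 2 ≠ 4 — contradiction.

Unsatisfiable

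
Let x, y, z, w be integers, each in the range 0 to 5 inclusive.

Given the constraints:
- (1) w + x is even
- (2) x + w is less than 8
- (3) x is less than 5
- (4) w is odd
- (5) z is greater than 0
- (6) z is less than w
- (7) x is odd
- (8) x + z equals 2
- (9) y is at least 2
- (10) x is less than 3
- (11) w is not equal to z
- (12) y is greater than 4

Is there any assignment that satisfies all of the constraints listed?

Satisfiable

Try x = 1, y = 5, z = 1, w = 5.
Check constraint 1: w + x = 6 is even; constraint 2: x + w = 6; constraint 8: x + z = 2. The remaining constraints are straightforward to verify.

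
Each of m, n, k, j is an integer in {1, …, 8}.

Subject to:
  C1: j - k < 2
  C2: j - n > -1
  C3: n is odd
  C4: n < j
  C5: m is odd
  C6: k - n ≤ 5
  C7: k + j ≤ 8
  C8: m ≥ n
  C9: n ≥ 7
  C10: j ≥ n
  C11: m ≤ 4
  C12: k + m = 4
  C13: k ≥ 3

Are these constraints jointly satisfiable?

From constraint 13: k ≥ 3. From constraints 9 and 10: j ≥ n ≥ 7. Hence k + j ≥ 10. But constraint 7 requires k + j ≤ 8, and 8 < 10. Contradiction.

Unsatisfiable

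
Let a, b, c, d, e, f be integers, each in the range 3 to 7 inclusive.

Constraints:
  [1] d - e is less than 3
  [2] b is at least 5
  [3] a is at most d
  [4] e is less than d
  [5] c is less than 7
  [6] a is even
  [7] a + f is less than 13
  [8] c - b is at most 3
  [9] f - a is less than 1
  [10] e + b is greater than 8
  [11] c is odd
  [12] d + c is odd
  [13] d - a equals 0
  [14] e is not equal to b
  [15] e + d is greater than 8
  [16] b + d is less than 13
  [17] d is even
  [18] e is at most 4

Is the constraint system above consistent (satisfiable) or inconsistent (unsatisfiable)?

Setting (a, b, c, d, e, f) = (6, 5, 5, 6, 4, 6) satisfies everything: constraint 1: d - e = 2; constraint 7: a + f = 12, and the others follow.

Satisfiable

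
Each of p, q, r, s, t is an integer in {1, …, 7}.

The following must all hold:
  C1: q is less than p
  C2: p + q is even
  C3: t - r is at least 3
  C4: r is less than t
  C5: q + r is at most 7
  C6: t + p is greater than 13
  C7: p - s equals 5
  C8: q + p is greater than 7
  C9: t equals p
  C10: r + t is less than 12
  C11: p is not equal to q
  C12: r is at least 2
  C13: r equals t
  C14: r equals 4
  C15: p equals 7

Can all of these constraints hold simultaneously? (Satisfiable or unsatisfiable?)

Unsatisfiable

Constraint 14 fixes r = 4 and constraint 15 fixes p = 7. Constraints 9 and 13 give r = t = p, so r = p. But 4 ≠ 7 — contradiction.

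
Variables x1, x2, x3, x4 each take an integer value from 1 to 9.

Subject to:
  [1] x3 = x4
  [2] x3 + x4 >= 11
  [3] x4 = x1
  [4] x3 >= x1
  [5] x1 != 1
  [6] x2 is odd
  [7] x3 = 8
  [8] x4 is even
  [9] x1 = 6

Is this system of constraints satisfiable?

Unsatisfiable

Constraint 7 fixes x3 = 8 and constraint 9 fixes x1 = 6. Constraints 1 and 3 give x3 = x4 = x1, so x3 = x1. But 8 ≠ 6 — contradiction.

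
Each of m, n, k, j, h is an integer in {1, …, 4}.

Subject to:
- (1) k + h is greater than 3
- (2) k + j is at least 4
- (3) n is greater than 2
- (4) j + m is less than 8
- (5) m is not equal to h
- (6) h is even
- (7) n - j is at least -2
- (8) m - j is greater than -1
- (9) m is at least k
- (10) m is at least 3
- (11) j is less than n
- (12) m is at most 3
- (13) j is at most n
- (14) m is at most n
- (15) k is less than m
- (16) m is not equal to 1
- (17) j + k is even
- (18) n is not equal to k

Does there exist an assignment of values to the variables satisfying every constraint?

Satisfiable

Take m = 3, n = 3, k = 2, j = 2, h = 2. Then constraint 1: k + h = 4; constraint 2: k + j = 4, and every other listed constraint is also met.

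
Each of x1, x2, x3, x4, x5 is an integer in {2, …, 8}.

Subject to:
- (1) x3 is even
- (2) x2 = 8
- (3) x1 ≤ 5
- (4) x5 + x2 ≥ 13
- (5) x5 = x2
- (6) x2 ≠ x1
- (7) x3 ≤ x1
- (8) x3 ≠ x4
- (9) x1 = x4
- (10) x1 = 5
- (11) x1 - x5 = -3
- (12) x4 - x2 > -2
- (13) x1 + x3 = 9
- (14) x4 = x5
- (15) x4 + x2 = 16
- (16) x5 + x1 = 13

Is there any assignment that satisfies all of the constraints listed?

Unsatisfiable

Constraint 10 fixes x1 = 5 and constraint 2 fixes x2 = 8. Constraints 5, 9, and 14 give x1 = x4 = x5 = x2, so x1 = x2. But 5 ≠ 8 — contradiction.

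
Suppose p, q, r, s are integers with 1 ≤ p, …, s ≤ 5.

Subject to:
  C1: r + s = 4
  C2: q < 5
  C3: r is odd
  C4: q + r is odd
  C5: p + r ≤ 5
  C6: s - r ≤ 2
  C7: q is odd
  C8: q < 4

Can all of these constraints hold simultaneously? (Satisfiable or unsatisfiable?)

Unsatisfiable

Constraint 7 makes q odd and constraint 3 makes r odd, so q + r must be even. Constraint 4 says q + r is odd — contradiction.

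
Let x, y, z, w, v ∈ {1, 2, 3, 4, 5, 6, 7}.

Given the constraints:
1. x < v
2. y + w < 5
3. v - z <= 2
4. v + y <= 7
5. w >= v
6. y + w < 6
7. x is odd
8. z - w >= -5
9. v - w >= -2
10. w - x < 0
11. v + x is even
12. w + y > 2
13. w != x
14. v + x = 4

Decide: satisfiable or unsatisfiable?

Unsatisfiable

Constraints 1, 5, and 10 give x < v, v ≤ w, w < x. Chaining: x < v ≤ w < x, which forces x < x — impossible.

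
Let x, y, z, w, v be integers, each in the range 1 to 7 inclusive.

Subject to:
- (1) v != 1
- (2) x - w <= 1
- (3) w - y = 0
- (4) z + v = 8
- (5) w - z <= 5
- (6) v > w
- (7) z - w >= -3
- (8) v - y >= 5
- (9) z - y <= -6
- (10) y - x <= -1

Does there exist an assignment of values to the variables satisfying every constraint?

Constraints 2, 5, 9, and 10 give z − w ≥ -5, w − x ≥ -1, x − y ≥ 1, y − z ≥ 6.
Adding all 4 inequalities: the left sides telescope to 0, and the right sides sum to (-5) + (-1) + 1 + 6 = 1. So 0 ≥ 1, which is false.

Unsatisfiable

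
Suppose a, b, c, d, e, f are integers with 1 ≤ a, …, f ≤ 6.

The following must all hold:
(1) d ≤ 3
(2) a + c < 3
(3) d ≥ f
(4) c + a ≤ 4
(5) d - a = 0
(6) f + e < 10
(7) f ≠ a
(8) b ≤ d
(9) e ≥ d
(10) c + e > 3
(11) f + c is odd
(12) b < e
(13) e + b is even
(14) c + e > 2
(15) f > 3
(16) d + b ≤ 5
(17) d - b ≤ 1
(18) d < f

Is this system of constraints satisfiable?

From constraint 15: f ≥ 4. From constraints 1 and 3: f ≤ d and d ≤ 3, so f ≤ 3. But 3 < 4, so no value of f works.

Unsatisfiable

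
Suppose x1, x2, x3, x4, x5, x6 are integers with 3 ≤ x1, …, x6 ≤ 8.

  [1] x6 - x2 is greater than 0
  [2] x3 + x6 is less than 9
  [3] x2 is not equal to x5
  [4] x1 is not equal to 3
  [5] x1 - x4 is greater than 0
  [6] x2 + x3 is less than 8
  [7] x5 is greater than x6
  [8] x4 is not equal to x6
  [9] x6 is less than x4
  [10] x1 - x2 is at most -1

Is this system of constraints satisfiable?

Constraints 1, 5, 9, and 10 give x1 < x2, x2 < x6, x6 < x4, x4 < x1. Chaining: x1 < x2 < x6 < x4 < x1, which forces x1 < x1 — impossible.

Unsatisfiable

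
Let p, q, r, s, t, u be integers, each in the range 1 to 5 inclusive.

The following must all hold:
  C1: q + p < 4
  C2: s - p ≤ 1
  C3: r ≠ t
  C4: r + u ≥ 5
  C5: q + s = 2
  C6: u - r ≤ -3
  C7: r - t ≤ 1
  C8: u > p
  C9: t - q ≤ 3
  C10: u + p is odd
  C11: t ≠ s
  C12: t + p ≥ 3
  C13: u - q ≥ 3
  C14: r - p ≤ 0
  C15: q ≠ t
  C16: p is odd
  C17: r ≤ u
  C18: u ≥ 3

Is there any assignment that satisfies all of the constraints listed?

Constraints 6, 7, 9, and 13 give q − t ≥ -3, t − r ≥ -1, r − u ≥ 3, u − q ≥ 3.
Adding all 4 inequalities: the left sides telescope to 0, and the right sides sum to (-3) + (-1) + 3 + 3 = 2. So 0 ≥ 2, which is false.

Unsatisfiable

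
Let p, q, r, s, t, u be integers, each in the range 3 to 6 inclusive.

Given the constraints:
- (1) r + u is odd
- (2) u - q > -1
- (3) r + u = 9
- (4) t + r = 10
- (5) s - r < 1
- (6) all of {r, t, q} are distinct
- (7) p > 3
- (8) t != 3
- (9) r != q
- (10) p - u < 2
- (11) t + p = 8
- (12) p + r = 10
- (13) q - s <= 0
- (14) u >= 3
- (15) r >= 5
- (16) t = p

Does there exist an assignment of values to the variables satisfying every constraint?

Satisfiable

Take p = 4, q = 3, r = 6, s = 6, t = 4, u = 3. Then constraint 2: u - q = 0; constraint 3: r + u = 9; constraint 4: t + r = 10, and every other listed constraint is also met.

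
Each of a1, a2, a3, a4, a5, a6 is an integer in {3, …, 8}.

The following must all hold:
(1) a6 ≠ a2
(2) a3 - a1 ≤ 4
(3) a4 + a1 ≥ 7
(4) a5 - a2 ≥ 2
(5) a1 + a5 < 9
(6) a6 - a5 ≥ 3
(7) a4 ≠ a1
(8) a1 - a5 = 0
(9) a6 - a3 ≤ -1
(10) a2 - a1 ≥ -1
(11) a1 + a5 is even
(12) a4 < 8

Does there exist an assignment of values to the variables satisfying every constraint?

Constraints 2, 4, 6, 9, and 10 give a6 − a5 ≥ 3, a5 − a2 ≥ 2, a2 − a1 ≥ -1, a1 − a3 ≥ -4, a3 − a6 ≥ 1.
Adding all 5 inequalities: the left sides telescope to 0, and the right sides sum to 3 + 2 + (-1) + (-4) + 1 = 1. So 0 ≥ 1, which is false.

Unsatisfiable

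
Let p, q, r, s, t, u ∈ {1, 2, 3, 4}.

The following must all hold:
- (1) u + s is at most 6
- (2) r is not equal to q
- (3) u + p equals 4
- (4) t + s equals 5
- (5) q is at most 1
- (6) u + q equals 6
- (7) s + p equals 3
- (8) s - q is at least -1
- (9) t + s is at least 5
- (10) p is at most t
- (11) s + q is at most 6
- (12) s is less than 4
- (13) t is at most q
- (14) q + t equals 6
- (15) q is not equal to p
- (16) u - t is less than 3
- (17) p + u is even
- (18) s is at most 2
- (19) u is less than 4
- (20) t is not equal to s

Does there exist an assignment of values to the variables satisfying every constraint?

Unsatisfiable

From constraints 5 and 13: t ≤ q ≤ 1. From constraint 18: s ≤ 2. Hence t + s ≤ 3. But constraint 9 requires t + s ≥ 5, and 5 > 3. Contradiction.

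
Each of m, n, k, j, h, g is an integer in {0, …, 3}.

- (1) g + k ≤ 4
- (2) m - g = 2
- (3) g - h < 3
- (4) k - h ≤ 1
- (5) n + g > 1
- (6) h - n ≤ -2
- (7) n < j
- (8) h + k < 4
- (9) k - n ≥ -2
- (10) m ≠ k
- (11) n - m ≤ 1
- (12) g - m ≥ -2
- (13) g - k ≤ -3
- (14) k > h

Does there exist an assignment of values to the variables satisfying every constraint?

Constraints 4, 6, 11, 12, and 13 give g − m ≥ -2, m − n ≥ -1, n − h ≥ 2, h − k ≥ -1, k − g ≥ 3.
Adding all 5 inequalities: the left sides telescope to 0, and the right sides sum to (-2) + (-1) + 2 + (-1) + 3 = 1. So 0 ≥ 1, which is false.

Unsatisfiable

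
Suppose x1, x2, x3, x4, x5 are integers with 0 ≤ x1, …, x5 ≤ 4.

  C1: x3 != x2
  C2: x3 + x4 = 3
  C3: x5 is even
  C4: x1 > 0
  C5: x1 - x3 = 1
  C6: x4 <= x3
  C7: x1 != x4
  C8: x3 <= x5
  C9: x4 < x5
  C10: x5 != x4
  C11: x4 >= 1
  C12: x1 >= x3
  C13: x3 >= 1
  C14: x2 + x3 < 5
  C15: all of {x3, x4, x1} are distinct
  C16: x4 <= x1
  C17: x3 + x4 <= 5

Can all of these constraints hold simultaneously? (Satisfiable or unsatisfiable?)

Satisfiable

Try x1 = 3, x2 = 0, x3 = 2, x4 = 1, x5 = 2.
Check constraint 2: x3 + x4 = 3; constraint 5: x1 - x3 = 1. The remaining constraints are straightforward to verify.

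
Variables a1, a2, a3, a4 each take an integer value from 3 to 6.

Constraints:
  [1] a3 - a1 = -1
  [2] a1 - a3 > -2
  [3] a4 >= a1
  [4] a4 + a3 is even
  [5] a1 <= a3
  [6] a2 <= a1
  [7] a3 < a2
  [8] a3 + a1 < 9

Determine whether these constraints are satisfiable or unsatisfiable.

Unsatisfiable

Constraints 5, 6, and 7 give a2 ≤ a1, a1 ≤ a3, a3 < a2. Chaining: a2 ≤ a1 ≤ a3 < a2, which forces a2 < a2 — impossible.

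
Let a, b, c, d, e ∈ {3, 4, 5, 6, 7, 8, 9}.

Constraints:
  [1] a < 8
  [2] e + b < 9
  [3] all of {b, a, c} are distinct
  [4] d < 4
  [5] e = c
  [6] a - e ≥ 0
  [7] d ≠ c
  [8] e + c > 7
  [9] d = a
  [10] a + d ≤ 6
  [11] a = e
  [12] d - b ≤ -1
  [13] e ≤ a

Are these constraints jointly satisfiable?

Unsatisfiable

From constraints 5, 9, and 11, d = a = e = c, so d = c. But constraint 7 says d ≠ c. Contradiction.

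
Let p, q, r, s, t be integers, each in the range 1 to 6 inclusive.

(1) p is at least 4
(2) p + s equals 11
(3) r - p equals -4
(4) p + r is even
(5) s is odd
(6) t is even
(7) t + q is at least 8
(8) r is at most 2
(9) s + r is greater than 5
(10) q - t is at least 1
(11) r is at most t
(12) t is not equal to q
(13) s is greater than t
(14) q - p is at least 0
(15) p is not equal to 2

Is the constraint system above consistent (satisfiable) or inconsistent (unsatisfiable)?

One satisfying assignment is p = 6, q = 6, r = 2, s = 5, t = 4.
For the less obvious constraints — constraint 2: p + s = 11; constraint 3: r - p = -4 — and the others hold by inspection.

Satisfiable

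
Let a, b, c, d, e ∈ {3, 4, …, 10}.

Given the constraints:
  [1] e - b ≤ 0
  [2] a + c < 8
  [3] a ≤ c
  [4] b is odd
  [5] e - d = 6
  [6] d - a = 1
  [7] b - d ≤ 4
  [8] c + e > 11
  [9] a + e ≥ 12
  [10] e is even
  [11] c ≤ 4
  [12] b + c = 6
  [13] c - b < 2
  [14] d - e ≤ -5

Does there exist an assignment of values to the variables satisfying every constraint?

Unsatisfiable

Constraints 1, 7, and 14 give e − d ≥ 5, d − b ≥ -4, b − e ≥ 0.
Adding all 3 inequalities: the left sides telescope to 0, and the right sides sum to 5 + (-4) + 0 = 1. So 0 ≥ 1, which is false.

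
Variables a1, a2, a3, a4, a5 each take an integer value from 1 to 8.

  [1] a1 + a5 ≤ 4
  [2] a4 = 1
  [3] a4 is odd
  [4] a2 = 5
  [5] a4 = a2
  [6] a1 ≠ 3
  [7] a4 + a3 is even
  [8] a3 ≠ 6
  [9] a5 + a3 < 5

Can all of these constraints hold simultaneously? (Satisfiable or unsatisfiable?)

Unsatisfiable

Constraint 2 fixes a4 = 1 and constraint 4 fixes a2 = 5, but constraint 5 requires a4 = a2. Since 1 ≠ 5, contradiction.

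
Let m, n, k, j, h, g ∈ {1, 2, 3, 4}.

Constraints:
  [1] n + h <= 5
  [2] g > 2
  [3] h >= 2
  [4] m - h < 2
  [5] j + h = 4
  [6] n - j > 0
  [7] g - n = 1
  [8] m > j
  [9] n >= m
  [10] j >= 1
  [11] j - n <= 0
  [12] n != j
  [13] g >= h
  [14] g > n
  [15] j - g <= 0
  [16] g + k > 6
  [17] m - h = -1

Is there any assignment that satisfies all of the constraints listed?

One satisfying assignment is m = 2, n = 2, k = 4, j = 1, h = 3, g = 3.
For the less obvious constraints — constraint 1: n + h = 5; constraint 4: m - h = -1 — and the others hold by inspection.

Satisfiable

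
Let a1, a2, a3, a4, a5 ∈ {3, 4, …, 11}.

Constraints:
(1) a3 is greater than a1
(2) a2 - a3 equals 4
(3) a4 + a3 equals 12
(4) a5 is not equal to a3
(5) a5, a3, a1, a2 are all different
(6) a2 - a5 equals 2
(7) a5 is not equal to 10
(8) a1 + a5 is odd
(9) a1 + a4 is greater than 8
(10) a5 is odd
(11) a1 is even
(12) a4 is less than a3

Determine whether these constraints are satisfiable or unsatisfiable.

The assignment a1 = 4, a2 = 11, a3 = 7, a4 = 5, a5 = 9 works:
  constraint 2 holds since a2 - a3 = 4.
  constraint 3 holds since a4 + a3 = 12.
  constraint 6 holds since a2 - a5 = 2.
The rest check out directly.

Satisfiable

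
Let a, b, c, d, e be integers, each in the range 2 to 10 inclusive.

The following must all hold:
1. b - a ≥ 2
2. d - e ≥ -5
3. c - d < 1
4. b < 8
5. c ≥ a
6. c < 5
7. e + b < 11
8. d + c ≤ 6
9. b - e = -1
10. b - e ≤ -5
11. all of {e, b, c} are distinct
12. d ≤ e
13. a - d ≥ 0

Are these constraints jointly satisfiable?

Constraints 1, 2, 10, and 13 give d − e ≥ -5, e − b ≥ 5, b − a ≥ 2, a − d ≥ 0.
Adding all 4 inequalities: the left sides telescope to 0, and the right sides sum to (-5) + 5 + 2 + 0 = 2. So 0 ≥ 2, which is false.

Unsatisfiable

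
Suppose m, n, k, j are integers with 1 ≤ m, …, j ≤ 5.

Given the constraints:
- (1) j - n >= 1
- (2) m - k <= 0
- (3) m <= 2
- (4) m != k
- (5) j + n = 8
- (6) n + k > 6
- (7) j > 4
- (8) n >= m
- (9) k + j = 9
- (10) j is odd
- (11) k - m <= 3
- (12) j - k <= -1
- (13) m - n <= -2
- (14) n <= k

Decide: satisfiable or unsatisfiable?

Constraints 1, 11, 12, and 13 give k − j ≥ 1, j − n ≥ 1, n − m ≥ 2, m − k ≥ -3.
Adding all 4 inequalities: the left sides telescope to 0, and the right sides sum to 1 + 1 + 2 + (-3) = 1. So 0 ≥ 1, which is false.

Unsatisfiable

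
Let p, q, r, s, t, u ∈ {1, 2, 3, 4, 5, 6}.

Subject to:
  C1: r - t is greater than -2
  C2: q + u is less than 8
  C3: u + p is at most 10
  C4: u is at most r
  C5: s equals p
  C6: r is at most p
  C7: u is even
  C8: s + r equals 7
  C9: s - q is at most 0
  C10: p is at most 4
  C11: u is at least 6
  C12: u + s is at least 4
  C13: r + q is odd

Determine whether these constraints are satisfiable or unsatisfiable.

Unsatisfiable

From constraints 4 and 11: r ≥ u and u ≥ 6, so r ≥ 6. From constraints 6 and 10: r ≤ p and p ≤ 4, so r ≤ 4. But 4 < 6, so no value of r works.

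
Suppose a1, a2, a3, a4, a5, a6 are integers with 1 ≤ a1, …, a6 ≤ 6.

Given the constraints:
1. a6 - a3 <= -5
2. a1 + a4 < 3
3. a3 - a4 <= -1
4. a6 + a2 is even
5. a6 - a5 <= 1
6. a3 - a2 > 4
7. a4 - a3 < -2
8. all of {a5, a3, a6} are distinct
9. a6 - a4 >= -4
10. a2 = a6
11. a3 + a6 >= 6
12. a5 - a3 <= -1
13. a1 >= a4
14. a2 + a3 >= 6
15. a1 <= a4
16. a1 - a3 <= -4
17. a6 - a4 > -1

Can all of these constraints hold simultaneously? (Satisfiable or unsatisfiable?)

Constraints 1, 3, and 9 give a6 − a4 ≥ -4, a4 − a3 ≥ 1, a3 − a6 ≥ 5.
Adding all 3 inequalities: the left sides telescope to 0, and the right sides sum to (-4) + 1 + 5 = 2. So 0 ≥ 2, which is false.

Unsatisfiable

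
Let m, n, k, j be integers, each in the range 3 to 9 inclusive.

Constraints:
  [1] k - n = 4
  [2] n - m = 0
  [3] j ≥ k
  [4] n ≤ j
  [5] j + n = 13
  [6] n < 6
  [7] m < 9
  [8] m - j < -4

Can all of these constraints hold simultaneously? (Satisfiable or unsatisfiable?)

One satisfying assignment is m = 4, n = 4, k = 8, j = 9.
For the less obvious constraints — constraint 1: k - n = 4; constraint 2: n - m = 0; constraint 5: j + n = 13 — and the others hold by inspection.

Satisfiable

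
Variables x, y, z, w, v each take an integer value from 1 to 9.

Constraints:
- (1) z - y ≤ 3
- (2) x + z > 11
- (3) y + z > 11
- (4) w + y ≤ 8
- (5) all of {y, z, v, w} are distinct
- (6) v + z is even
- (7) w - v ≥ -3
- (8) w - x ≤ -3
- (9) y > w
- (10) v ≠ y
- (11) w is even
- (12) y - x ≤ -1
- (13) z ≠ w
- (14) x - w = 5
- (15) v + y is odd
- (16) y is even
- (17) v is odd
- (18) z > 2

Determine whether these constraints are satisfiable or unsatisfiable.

Take x = 7, y = 6, z = 7, w = 2, v = 5. Then constraint 1: z - y = 1; constraint 2: x + z = 14; constraint 3: y + z = 13, and every other listed constraint is also met.

Satisfiable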